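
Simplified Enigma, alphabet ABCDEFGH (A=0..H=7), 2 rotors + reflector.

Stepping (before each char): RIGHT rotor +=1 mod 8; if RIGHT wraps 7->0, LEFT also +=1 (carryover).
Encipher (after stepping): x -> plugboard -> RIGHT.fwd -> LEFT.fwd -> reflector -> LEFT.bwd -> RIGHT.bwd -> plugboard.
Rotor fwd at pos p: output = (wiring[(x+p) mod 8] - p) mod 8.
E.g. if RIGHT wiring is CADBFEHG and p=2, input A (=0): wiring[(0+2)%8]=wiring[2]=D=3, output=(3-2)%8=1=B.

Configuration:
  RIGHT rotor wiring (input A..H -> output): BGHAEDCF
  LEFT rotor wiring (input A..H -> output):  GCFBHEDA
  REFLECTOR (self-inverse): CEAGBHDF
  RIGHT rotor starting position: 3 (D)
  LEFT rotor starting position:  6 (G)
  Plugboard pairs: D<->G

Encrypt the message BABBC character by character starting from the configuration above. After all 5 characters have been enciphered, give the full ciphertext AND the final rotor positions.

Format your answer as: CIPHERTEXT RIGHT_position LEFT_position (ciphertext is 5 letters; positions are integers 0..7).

Answer: EDHEG 0 7

Derivation:
Char 1 ('B'): step: R->4, L=6; B->plug->B->R->H->L->G->refl->D->L'->F->R'->E->plug->E
Char 2 ('A'): step: R->5, L=6; A->plug->A->R->G->L->B->refl->E->L'->D->R'->G->plug->D
Char 3 ('B'): step: R->6, L=6; B->plug->B->R->H->L->G->refl->D->L'->F->R'->H->plug->H
Char 4 ('B'): step: R->7, L=6; B->plug->B->R->C->L->A->refl->C->L'->B->R'->E->plug->E
Char 5 ('C'): step: R->0, L->7 (L advanced); C->plug->C->R->H->L->E->refl->B->L'->A->R'->D->plug->G
Final: ciphertext=EDHEG, RIGHT=0, LEFT=7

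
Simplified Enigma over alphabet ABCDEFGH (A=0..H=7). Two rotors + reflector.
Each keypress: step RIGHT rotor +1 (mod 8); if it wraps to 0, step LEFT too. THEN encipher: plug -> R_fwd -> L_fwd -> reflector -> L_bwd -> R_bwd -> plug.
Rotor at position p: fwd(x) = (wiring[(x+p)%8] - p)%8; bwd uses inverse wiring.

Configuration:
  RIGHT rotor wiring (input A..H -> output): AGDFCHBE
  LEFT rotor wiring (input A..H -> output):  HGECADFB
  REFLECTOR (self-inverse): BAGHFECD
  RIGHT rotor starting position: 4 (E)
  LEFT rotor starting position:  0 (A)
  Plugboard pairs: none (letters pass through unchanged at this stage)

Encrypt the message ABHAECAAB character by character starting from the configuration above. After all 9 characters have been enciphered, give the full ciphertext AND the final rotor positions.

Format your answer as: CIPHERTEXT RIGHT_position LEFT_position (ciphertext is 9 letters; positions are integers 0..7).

Char 1 ('A'): step: R->5, L=0; A->plug->A->R->C->L->E->refl->F->L'->G->R'->F->plug->F
Char 2 ('B'): step: R->6, L=0; B->plug->B->R->G->L->F->refl->E->L'->C->R'->C->plug->C
Char 3 ('H'): step: R->7, L=0; H->plug->H->R->C->L->E->refl->F->L'->G->R'->E->plug->E
Char 4 ('A'): step: R->0, L->1 (L advanced); A->plug->A->R->A->L->F->refl->E->L'->F->R'->D->plug->D
Char 5 ('E'): step: R->1, L=1; E->plug->E->R->G->L->A->refl->B->L'->C->R'->B->plug->B
Char 6 ('C'): step: R->2, L=1; C->plug->C->R->A->L->F->refl->E->L'->F->R'->D->plug->D
Char 7 ('A'): step: R->3, L=1; A->plug->A->R->C->L->B->refl->A->L'->G->R'->D->plug->D
Char 8 ('A'): step: R->4, L=1; A->plug->A->R->G->L->A->refl->B->L'->C->R'->F->plug->F
Char 9 ('B'): step: R->5, L=1; B->plug->B->R->E->L->C->refl->G->L'->H->R'->C->plug->C
Final: ciphertext=FCEDBDDFC, RIGHT=5, LEFT=1

Answer: FCEDBDDFC 5 1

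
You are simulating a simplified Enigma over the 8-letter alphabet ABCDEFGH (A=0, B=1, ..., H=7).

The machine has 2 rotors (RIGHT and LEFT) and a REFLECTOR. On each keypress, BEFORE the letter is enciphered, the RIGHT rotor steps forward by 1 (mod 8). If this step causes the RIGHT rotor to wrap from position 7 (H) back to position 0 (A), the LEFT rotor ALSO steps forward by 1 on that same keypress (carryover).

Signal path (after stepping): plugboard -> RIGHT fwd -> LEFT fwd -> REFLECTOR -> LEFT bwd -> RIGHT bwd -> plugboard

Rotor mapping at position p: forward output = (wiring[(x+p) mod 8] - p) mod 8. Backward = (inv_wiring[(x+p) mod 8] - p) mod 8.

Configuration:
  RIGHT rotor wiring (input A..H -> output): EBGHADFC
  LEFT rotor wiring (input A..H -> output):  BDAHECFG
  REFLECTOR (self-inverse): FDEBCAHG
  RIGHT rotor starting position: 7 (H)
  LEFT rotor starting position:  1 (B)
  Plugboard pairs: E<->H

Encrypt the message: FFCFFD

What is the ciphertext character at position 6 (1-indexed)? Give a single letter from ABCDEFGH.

Char 1 ('F'): step: R->0, L->2 (L advanced); F->plug->F->R->D->L->A->refl->F->L'->B->R'->B->plug->B
Char 2 ('F'): step: R->1, L=2; F->plug->F->R->E->L->D->refl->B->L'->H->R'->D->plug->D
Char 3 ('C'): step: R->2, L=2; C->plug->C->R->G->L->H->refl->G->L'->A->R'->F->plug->F
Char 4 ('F'): step: R->3, L=2; F->plug->F->R->B->L->F->refl->A->L'->D->R'->H->plug->E
Char 5 ('F'): step: R->4, L=2; F->plug->F->R->F->L->E->refl->C->L'->C->R'->G->plug->G
Char 6 ('D'): step: R->5, L=2; D->plug->D->R->H->L->B->refl->D->L'->E->R'->E->plug->H

H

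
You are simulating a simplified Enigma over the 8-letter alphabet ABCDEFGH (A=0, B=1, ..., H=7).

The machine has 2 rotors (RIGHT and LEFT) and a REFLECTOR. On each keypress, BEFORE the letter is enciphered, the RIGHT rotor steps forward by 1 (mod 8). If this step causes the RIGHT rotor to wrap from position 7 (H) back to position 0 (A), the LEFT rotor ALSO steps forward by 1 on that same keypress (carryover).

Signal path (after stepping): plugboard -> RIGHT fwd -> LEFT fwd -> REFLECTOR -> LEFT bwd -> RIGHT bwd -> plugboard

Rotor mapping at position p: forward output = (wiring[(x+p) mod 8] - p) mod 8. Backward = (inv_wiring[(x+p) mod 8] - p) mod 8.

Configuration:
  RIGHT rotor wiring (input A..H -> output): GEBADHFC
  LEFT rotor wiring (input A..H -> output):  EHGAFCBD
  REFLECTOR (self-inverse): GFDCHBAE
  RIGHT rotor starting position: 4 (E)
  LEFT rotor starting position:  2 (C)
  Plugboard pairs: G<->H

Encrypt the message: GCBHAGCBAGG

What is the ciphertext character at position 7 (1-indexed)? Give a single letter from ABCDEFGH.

Char 1 ('G'): step: R->5, L=2; G->plug->H->R->G->L->C->refl->D->L'->C->R'->A->plug->A
Char 2 ('C'): step: R->6, L=2; C->plug->C->R->A->L->E->refl->H->L'->E->R'->B->plug->B
Char 3 ('B'): step: R->7, L=2; B->plug->B->R->H->L->F->refl->B->L'->F->R'->C->plug->C
Char 4 ('H'): step: R->0, L->3 (L advanced); H->plug->G->R->F->L->B->refl->F->L'->A->R'->D->plug->D
Char 5 ('A'): step: R->1, L=3; A->plug->A->R->D->L->G->refl->A->L'->E->R'->F->plug->F
Char 6 ('G'): step: R->2, L=3; G->plug->H->R->C->L->H->refl->E->L'->G->R'->B->plug->B
Char 7 ('C'): step: R->3, L=3; C->plug->C->R->E->L->A->refl->G->L'->D->R'->F->plug->F

F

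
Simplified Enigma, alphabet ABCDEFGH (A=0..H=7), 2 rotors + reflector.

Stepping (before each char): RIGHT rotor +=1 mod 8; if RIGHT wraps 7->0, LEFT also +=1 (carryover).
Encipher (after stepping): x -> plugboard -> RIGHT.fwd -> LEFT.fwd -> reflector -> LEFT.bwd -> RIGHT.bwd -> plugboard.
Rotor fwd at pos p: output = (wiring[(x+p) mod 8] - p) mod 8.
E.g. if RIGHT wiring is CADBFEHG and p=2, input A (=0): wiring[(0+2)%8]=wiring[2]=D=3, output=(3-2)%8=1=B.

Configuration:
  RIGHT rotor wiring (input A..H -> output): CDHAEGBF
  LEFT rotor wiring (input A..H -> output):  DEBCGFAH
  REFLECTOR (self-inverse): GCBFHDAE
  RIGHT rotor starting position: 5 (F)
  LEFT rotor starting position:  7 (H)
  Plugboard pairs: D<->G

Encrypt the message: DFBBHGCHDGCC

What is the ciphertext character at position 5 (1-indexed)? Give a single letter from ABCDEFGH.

Char 1 ('D'): step: R->6, L=7; D->plug->G->R->G->L->G->refl->A->L'->A->R'->H->plug->H
Char 2 ('F'): step: R->7, L=7; F->plug->F->R->F->L->H->refl->E->L'->B->R'->E->plug->E
Char 3 ('B'): step: R->0, L->0 (L advanced); B->plug->B->R->D->L->C->refl->B->L'->C->R'->A->plug->A
Char 4 ('B'): step: R->1, L=0; B->plug->B->R->G->L->A->refl->G->L'->E->R'->G->plug->D
Char 5 ('H'): step: R->2, L=0; H->plug->H->R->B->L->E->refl->H->L'->H->R'->E->plug->E

E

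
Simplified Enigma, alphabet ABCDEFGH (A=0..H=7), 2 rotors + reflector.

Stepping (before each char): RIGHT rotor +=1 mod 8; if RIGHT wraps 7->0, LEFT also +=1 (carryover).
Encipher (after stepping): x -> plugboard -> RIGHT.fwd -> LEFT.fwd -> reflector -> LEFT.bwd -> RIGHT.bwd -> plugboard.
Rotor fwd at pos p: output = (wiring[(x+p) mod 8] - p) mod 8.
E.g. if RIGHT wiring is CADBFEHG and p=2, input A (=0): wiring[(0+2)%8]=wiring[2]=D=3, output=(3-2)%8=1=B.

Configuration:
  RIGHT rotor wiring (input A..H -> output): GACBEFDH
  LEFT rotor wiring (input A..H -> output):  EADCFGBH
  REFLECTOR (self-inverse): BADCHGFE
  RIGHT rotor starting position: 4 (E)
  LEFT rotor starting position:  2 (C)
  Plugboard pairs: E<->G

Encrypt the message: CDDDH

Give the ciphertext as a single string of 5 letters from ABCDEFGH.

Char 1 ('C'): step: R->5, L=2; C->plug->C->R->C->L->D->refl->C->L'->G->R'->B->plug->B
Char 2 ('D'): step: R->6, L=2; D->plug->D->R->C->L->D->refl->C->L'->G->R'->G->plug->E
Char 3 ('D'): step: R->7, L=2; D->plug->D->R->D->L->E->refl->H->L'->E->R'->H->plug->H
Char 4 ('D'): step: R->0, L->3 (L advanced); D->plug->D->R->B->L->C->refl->D->L'->C->R'->C->plug->C
Char 5 ('H'): step: R->1, L=3; H->plug->H->R->F->L->B->refl->A->L'->H->R'->A->plug->A

Answer: BEHCA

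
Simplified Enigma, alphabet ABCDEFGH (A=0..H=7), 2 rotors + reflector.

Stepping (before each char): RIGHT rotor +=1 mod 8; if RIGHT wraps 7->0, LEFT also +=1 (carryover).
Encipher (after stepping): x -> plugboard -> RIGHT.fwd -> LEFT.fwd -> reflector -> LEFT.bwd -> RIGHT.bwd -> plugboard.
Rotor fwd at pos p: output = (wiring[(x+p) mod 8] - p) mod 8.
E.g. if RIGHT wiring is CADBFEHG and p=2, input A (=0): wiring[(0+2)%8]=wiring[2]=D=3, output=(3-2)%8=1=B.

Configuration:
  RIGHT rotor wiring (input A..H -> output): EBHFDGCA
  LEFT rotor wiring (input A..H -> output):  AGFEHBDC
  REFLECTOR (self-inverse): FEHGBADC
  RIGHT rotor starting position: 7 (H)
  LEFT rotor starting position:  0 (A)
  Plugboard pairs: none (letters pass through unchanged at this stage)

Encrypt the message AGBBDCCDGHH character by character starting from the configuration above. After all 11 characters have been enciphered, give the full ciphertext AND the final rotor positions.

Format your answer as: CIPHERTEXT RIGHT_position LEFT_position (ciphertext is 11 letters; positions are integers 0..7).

Char 1 ('A'): step: R->0, L->1 (L advanced); A->plug->A->R->E->L->A->refl->F->L'->A->R'->H->plug->H
Char 2 ('G'): step: R->1, L=1; G->plug->G->R->H->L->H->refl->C->L'->F->R'->E->plug->E
Char 3 ('B'): step: R->2, L=1; B->plug->B->R->D->L->G->refl->D->L'->C->R'->G->plug->G
Char 4 ('B'): step: R->3, L=1; B->plug->B->R->A->L->F->refl->A->L'->E->R'->H->plug->H
Char 5 ('D'): step: R->4, L=1; D->plug->D->R->E->L->A->refl->F->L'->A->R'->E->plug->E
Char 6 ('C'): step: R->5, L=1; C->plug->C->R->D->L->G->refl->D->L'->C->R'->F->plug->F
Char 7 ('C'): step: R->6, L=1; C->plug->C->R->G->L->B->refl->E->L'->B->R'->E->plug->E
Char 8 ('D'): step: R->7, L=1; D->plug->D->R->A->L->F->refl->A->L'->E->R'->F->plug->F
Char 9 ('G'): step: R->0, L->2 (L advanced); G->plug->G->R->C->L->F->refl->A->L'->F->R'->D->plug->D
Char 10 ('H'): step: R->1, L=2; H->plug->H->R->D->L->H->refl->C->L'->B->R'->F->plug->F
Char 11 ('H'): step: R->2, L=2; H->plug->H->R->H->L->E->refl->B->L'->E->R'->D->plug->D
Final: ciphertext=HEGHEFEFDFD, RIGHT=2, LEFT=2

Answer: HEGHEFEFDFD 2 2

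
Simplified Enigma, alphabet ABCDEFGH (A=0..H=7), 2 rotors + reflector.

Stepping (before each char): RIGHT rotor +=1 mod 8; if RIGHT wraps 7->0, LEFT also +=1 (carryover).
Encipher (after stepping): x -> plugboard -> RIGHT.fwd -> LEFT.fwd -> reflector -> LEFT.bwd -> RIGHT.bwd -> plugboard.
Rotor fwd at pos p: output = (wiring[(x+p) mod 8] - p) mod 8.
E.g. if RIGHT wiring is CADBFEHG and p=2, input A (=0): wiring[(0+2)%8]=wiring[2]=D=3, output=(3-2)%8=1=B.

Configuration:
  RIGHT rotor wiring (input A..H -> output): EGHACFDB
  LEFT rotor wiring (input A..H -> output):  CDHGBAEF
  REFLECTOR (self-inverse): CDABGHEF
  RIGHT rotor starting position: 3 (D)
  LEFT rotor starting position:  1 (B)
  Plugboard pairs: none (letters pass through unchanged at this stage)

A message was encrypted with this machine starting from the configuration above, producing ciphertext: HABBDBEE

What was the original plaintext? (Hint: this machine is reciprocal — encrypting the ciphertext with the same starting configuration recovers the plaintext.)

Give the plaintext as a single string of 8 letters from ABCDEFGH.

Char 1 ('H'): step: R->4, L=1; H->plug->H->R->E->L->H->refl->F->L'->C->R'->F->plug->F
Char 2 ('A'): step: R->5, L=1; A->plug->A->R->A->L->C->refl->A->L'->D->R'->G->plug->G
Char 3 ('B'): step: R->6, L=1; B->plug->B->R->D->L->A->refl->C->L'->A->R'->D->plug->D
Char 4 ('B'): step: R->7, L=1; B->plug->B->R->F->L->D->refl->B->L'->H->R'->C->plug->C
Char 5 ('D'): step: R->0, L->2 (L advanced); D->plug->D->R->A->L->F->refl->H->L'->C->R'->E->plug->E
Char 6 ('B'): step: R->1, L=2; B->plug->B->R->G->L->A->refl->C->L'->E->R'->E->plug->E
Char 7 ('E'): step: R->2, L=2; E->plug->E->R->B->L->E->refl->G->L'->D->R'->D->plug->D
Char 8 ('E'): step: R->3, L=2; E->plug->E->R->G->L->A->refl->C->L'->E->R'->H->plug->H

Answer: FGDCEEDH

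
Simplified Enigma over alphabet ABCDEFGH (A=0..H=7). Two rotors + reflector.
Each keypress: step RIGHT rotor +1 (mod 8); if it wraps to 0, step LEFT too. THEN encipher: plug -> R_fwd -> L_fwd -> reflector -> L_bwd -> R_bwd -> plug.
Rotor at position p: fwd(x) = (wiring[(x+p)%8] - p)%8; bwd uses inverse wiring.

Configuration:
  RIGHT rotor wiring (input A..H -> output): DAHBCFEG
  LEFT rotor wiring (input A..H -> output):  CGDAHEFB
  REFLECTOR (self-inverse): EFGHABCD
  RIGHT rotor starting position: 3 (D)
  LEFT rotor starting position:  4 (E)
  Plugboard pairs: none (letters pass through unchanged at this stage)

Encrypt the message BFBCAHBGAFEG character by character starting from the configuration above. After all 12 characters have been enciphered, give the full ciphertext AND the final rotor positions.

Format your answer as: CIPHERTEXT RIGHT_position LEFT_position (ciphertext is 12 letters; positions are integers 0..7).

Char 1 ('B'): step: R->4, L=4; B->plug->B->R->B->L->A->refl->E->L'->H->R'->E->plug->E
Char 2 ('F'): step: R->5, L=4; F->plug->F->R->C->L->B->refl->F->L'->D->R'->E->plug->E
Char 3 ('B'): step: R->6, L=4; B->plug->B->R->A->L->D->refl->H->L'->G->R'->A->plug->A
Char 4 ('C'): step: R->7, L=4; C->plug->C->R->B->L->A->refl->E->L'->H->R'->A->plug->A
Char 5 ('A'): step: R->0, L->5 (L advanced); A->plug->A->R->D->L->F->refl->B->L'->E->R'->G->plug->G
Char 6 ('H'): step: R->1, L=5; H->plug->H->R->C->L->E->refl->A->L'->B->R'->D->plug->D
Char 7 ('B'): step: R->2, L=5; B->plug->B->R->H->L->C->refl->G->L'->F->R'->A->plug->A
Char 8 ('G'): step: R->3, L=5; G->plug->G->R->F->L->G->refl->C->L'->H->R'->B->plug->B
Char 9 ('A'): step: R->4, L=5; A->plug->A->R->G->L->D->refl->H->L'->A->R'->C->plug->C
Char 10 ('F'): step: R->5, L=5; F->plug->F->R->C->L->E->refl->A->L'->B->R'->C->plug->C
Char 11 ('E'): step: R->6, L=5; E->plug->E->R->B->L->A->refl->E->L'->C->R'->D->plug->D
Char 12 ('G'): step: R->7, L=5; G->plug->G->R->G->L->D->refl->H->L'->A->R'->D->plug->D
Final: ciphertext=EEAAGDABCCDD, RIGHT=7, LEFT=5

Answer: EEAAGDABCCDD 7 5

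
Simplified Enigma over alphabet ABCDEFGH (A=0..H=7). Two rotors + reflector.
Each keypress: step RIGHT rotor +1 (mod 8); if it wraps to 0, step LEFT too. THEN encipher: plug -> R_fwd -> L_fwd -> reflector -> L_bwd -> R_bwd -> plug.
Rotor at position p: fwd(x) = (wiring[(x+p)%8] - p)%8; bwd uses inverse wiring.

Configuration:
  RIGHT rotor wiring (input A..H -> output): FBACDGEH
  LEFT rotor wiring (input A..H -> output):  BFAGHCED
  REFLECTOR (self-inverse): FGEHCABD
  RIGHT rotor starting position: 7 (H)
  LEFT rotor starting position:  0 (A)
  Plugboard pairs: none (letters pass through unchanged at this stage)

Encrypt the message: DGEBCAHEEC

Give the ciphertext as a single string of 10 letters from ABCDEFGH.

Char 1 ('D'): step: R->0, L->1 (L advanced); D->plug->D->R->C->L->F->refl->A->L'->H->R'->H->plug->H
Char 2 ('G'): step: R->1, L=1; G->plug->G->R->G->L->C->refl->E->L'->A->R'->A->plug->A
Char 3 ('E'): step: R->2, L=1; E->plug->E->R->C->L->F->refl->A->L'->H->R'->H->plug->H
Char 4 ('B'): step: R->3, L=1; B->plug->B->R->A->L->E->refl->C->L'->G->R'->G->plug->G
Char 5 ('C'): step: R->4, L=1; C->plug->C->R->A->L->E->refl->C->L'->G->R'->H->plug->H
Char 6 ('A'): step: R->5, L=1; A->plug->A->R->B->L->H->refl->D->L'->F->R'->G->plug->G
Char 7 ('H'): step: R->6, L=1; H->plug->H->R->A->L->E->refl->C->L'->G->R'->A->plug->A
Char 8 ('E'): step: R->7, L=1; E->plug->E->R->D->L->G->refl->B->L'->E->R'->F->plug->F
Char 9 ('E'): step: R->0, L->2 (L advanced); E->plug->E->R->D->L->A->refl->F->L'->C->R'->D->plug->D
Char 10 ('C'): step: R->1, L=2; C->plug->C->R->B->L->E->refl->C->L'->E->R'->H->plug->H

Answer: HAHGHGAFDH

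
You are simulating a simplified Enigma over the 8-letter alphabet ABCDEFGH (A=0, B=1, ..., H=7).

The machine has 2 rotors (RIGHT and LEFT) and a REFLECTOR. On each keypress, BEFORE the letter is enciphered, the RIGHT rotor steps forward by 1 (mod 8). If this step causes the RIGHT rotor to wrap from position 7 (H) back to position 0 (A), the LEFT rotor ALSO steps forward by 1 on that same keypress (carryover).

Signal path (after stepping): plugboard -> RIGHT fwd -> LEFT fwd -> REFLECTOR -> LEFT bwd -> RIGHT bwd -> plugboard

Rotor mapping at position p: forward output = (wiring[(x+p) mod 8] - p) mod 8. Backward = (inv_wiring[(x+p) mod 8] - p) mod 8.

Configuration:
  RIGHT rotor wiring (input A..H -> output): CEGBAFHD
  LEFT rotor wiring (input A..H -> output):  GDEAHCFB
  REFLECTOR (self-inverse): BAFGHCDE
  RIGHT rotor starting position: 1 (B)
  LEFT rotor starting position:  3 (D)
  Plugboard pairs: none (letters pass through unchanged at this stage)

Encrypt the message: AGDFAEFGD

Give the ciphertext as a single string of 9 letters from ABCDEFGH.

Answer: ECEBGFGFA

Derivation:
Char 1 ('A'): step: R->2, L=3; A->plug->A->R->E->L->G->refl->D->L'->F->R'->E->plug->E
Char 2 ('G'): step: R->3, L=3; G->plug->G->R->B->L->E->refl->H->L'->C->R'->C->plug->C
Char 3 ('D'): step: R->4, L=3; D->plug->D->R->H->L->B->refl->A->L'->G->R'->E->plug->E
Char 4 ('F'): step: R->5, L=3; F->plug->F->R->B->L->E->refl->H->L'->C->R'->B->plug->B
Char 5 ('A'): step: R->6, L=3; A->plug->A->R->B->L->E->refl->H->L'->C->R'->G->plug->G
Char 6 ('E'): step: R->7, L=3; E->plug->E->R->C->L->H->refl->E->L'->B->R'->F->plug->F
Char 7 ('F'): step: R->0, L->4 (L advanced); F->plug->F->R->F->L->H->refl->E->L'->H->R'->G->plug->G
Char 8 ('G'): step: R->1, L=4; G->plug->G->R->C->L->B->refl->A->L'->G->R'->F->plug->F
Char 9 ('D'): step: R->2, L=4; D->plug->D->R->D->L->F->refl->C->L'->E->R'->A->plug->A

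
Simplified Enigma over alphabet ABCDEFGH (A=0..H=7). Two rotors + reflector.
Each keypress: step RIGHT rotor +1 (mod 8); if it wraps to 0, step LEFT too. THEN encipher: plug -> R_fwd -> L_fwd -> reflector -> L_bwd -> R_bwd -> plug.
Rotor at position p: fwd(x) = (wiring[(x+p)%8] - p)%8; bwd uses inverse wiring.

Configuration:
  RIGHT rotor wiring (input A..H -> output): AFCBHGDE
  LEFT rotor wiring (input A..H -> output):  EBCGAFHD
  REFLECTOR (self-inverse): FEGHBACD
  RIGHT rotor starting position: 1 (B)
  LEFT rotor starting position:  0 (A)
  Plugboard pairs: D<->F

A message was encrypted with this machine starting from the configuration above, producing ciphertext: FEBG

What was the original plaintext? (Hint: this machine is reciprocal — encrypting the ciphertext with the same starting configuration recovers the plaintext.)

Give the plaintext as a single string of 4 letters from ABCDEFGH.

Char 1 ('F'): step: R->2, L=0; F->plug->D->R->E->L->A->refl->F->L'->F->R'->C->plug->C
Char 2 ('E'): step: R->3, L=0; E->plug->E->R->B->L->B->refl->E->L'->A->R'->D->plug->F
Char 3 ('B'): step: R->4, L=0; B->plug->B->R->C->L->C->refl->G->L'->D->R'->A->plug->A
Char 4 ('G'): step: R->5, L=0; G->plug->G->R->E->L->A->refl->F->L'->F->R'->F->plug->D

Answer: CFAD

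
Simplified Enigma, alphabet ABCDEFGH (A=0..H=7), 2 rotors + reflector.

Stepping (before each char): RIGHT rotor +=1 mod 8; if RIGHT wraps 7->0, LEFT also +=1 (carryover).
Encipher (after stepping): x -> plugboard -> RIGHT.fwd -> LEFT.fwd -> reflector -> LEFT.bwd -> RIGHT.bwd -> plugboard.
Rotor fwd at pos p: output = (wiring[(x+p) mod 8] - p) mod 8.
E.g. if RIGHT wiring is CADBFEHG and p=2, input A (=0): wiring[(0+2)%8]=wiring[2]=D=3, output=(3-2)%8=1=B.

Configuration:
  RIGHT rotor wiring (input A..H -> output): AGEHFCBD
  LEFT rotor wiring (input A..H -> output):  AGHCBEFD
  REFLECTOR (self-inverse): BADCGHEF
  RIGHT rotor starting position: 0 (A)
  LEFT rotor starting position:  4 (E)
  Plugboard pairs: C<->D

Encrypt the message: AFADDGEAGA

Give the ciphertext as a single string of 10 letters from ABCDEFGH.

Answer: DADBAHGBHE

Derivation:
Char 1 ('A'): step: R->1, L=4; A->plug->A->R->F->L->C->refl->D->L'->G->R'->C->plug->D
Char 2 ('F'): step: R->2, L=4; F->plug->F->R->B->L->A->refl->B->L'->C->R'->A->plug->A
Char 3 ('A'): step: R->3, L=4; A->plug->A->R->E->L->E->refl->G->L'->H->R'->C->plug->D
Char 4 ('D'): step: R->4, L=4; D->plug->C->R->F->L->C->refl->D->L'->G->R'->B->plug->B
Char 5 ('D'): step: R->5, L=4; D->plug->C->R->G->L->D->refl->C->L'->F->R'->A->plug->A
Char 6 ('G'): step: R->6, L=4; G->plug->G->R->H->L->G->refl->E->L'->E->R'->H->plug->H
Char 7 ('E'): step: R->7, L=4; E->plug->E->R->A->L->F->refl->H->L'->D->R'->G->plug->G
Char 8 ('A'): step: R->0, L->5 (L advanced); A->plug->A->R->A->L->H->refl->F->L'->G->R'->B->plug->B
Char 9 ('G'): step: R->1, L=5; G->plug->G->R->C->L->G->refl->E->L'->H->R'->H->plug->H
Char 10 ('A'): step: R->2, L=5; A->plug->A->R->C->L->G->refl->E->L'->H->R'->E->plug->E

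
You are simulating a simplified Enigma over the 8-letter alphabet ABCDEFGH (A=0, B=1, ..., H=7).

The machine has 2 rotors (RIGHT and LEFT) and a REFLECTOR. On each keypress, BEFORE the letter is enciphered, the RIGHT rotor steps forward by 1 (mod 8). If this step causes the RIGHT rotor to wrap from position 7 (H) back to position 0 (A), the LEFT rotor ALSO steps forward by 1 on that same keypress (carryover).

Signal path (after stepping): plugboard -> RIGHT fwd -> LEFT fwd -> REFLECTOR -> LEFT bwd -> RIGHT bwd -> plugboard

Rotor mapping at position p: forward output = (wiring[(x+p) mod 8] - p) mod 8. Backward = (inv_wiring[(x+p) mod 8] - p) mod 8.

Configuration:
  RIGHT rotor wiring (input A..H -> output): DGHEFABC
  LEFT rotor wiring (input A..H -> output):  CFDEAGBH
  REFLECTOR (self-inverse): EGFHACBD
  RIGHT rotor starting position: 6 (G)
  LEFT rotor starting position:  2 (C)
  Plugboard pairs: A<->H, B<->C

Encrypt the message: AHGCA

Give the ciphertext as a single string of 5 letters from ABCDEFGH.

Answer: DFCHE

Derivation:
Char 1 ('A'): step: R->7, L=2; A->plug->H->R->C->L->G->refl->B->L'->A->R'->D->plug->D
Char 2 ('H'): step: R->0, L->3 (L advanced); H->plug->A->R->D->L->G->refl->B->L'->A->R'->F->plug->F
Char 3 ('G'): step: R->1, L=3; G->plug->G->R->B->L->F->refl->C->L'->G->R'->B->plug->C
Char 4 ('C'): step: R->2, L=3; C->plug->B->R->C->L->D->refl->H->L'->F->R'->A->plug->H
Char 5 ('A'): step: R->3, L=3; A->plug->H->R->E->L->E->refl->A->L'->H->R'->E->plug->E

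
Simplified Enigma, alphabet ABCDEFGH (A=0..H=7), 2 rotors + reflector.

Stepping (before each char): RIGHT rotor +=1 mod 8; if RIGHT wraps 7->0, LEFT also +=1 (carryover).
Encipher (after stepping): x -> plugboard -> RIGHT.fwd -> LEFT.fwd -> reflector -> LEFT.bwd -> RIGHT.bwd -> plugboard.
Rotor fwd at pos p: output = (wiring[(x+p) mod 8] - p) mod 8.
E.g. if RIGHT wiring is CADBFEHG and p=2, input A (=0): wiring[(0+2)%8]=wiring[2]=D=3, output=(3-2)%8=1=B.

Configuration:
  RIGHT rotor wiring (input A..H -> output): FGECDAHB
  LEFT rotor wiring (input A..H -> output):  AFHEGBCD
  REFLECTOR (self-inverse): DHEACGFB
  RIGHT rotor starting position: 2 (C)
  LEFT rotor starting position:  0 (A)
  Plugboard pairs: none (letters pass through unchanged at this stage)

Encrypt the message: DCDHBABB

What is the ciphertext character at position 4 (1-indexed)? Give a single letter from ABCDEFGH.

Char 1 ('D'): step: R->3, L=0; D->plug->D->R->E->L->G->refl->F->L'->B->R'->H->plug->H
Char 2 ('C'): step: R->4, L=0; C->plug->C->R->D->L->E->refl->C->L'->G->R'->H->plug->H
Char 3 ('D'): step: R->5, L=0; D->plug->D->R->A->L->A->refl->D->L'->H->R'->F->plug->F
Char 4 ('H'): step: R->6, L=0; H->plug->H->R->C->L->H->refl->B->L'->F->R'->G->plug->G

G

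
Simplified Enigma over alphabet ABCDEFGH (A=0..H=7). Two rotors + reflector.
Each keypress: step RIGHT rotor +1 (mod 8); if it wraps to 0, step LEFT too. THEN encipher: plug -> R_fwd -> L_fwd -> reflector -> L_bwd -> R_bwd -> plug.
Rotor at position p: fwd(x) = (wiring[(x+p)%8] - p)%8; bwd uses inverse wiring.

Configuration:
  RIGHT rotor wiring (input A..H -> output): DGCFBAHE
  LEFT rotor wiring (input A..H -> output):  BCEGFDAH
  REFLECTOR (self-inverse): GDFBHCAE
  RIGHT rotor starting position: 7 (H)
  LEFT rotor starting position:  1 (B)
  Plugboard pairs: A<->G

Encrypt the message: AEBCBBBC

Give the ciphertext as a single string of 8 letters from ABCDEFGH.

Char 1 ('A'): step: R->0, L->2 (L advanced); A->plug->G->R->H->L->A->refl->G->L'->E->R'->H->plug->H
Char 2 ('E'): step: R->1, L=2; E->plug->E->R->H->L->A->refl->G->L'->E->R'->C->plug->C
Char 3 ('B'): step: R->2, L=2; B->plug->B->R->D->L->B->refl->D->L'->C->R'->F->plug->F
Char 4 ('C'): step: R->3, L=2; C->plug->C->R->F->L->F->refl->C->L'->A->R'->F->plug->F
Char 5 ('B'): step: R->4, L=2; B->plug->B->R->E->L->G->refl->A->L'->H->R'->E->plug->E
Char 6 ('B'): step: R->5, L=2; B->plug->B->R->C->L->D->refl->B->L'->D->R'->A->plug->G
Char 7 ('B'): step: R->6, L=2; B->plug->B->R->G->L->H->refl->E->L'->B->R'->A->plug->G
Char 8 ('C'): step: R->7, L=2; C->plug->C->R->H->L->A->refl->G->L'->E->R'->B->plug->B

Answer: HCFFEGGB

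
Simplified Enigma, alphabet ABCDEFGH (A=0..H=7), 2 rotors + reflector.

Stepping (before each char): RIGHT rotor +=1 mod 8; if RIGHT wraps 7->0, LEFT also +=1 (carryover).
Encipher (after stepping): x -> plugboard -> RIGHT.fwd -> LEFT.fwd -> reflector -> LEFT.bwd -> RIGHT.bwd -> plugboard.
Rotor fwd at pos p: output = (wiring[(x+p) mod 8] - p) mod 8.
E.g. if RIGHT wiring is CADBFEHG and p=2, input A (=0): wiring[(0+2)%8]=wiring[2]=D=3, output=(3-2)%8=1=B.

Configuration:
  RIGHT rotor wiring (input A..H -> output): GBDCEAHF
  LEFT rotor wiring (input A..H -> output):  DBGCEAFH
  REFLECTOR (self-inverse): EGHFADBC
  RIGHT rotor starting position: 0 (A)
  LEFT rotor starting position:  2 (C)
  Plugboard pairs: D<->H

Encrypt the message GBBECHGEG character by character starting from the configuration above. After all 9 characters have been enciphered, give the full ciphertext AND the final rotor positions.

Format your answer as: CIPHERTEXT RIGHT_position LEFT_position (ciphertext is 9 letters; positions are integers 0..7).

Char 1 ('G'): step: R->1, L=2; G->plug->G->R->E->L->D->refl->F->L'->F->R'->H->plug->D
Char 2 ('B'): step: R->2, L=2; B->plug->B->R->A->L->E->refl->A->L'->B->R'->A->plug->A
Char 3 ('B'): step: R->3, L=2; B->plug->B->R->B->L->A->refl->E->L'->A->R'->H->plug->D
Char 4 ('E'): step: R->4, L=2; E->plug->E->R->C->L->C->refl->H->L'->H->R'->G->plug->G
Char 5 ('C'): step: R->5, L=2; C->plug->C->R->A->L->E->refl->A->L'->B->R'->D->plug->H
Char 6 ('H'): step: R->6, L=2; H->plug->D->R->D->L->G->refl->B->L'->G->R'->G->plug->G
Char 7 ('G'): step: R->7, L=2; G->plug->G->R->B->L->A->refl->E->L'->A->R'->H->plug->D
Char 8 ('E'): step: R->0, L->3 (L advanced); E->plug->E->R->E->L->E->refl->A->L'->F->R'->H->plug->D
Char 9 ('G'): step: R->1, L=3; G->plug->G->R->E->L->E->refl->A->L'->F->R'->H->plug->D
Final: ciphertext=DADGHGDDD, RIGHT=1, LEFT=3

Answer: DADGHGDDD 1 3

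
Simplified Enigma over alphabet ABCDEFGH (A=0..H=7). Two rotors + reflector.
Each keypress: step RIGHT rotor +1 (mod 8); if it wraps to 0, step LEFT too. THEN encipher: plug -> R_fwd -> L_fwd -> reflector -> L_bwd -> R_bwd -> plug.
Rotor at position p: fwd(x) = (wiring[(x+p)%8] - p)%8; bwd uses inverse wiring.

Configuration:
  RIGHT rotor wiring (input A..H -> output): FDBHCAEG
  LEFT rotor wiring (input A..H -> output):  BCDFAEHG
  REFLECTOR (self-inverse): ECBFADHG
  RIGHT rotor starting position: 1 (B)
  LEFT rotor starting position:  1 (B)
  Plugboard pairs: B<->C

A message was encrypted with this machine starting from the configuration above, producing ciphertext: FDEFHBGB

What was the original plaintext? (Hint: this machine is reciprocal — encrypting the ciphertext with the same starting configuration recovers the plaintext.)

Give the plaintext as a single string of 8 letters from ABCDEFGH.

Answer: DGBEBCBA

Derivation:
Char 1 ('F'): step: R->2, L=1; F->plug->F->R->E->L->D->refl->F->L'->G->R'->D->plug->D
Char 2 ('D'): step: R->3, L=1; D->plug->D->R->B->L->C->refl->B->L'->A->R'->G->plug->G
Char 3 ('E'): step: R->4, L=1; E->plug->E->R->B->L->C->refl->B->L'->A->R'->C->plug->B
Char 4 ('F'): step: R->5, L=1; F->plug->F->R->E->L->D->refl->F->L'->G->R'->E->plug->E
Char 5 ('H'): step: R->6, L=1; H->plug->H->R->C->L->E->refl->A->L'->H->R'->C->plug->B
Char 6 ('B'): step: R->7, L=1; B->plug->C->R->E->L->D->refl->F->L'->G->R'->B->plug->C
Char 7 ('G'): step: R->0, L->2 (L advanced); G->plug->G->R->E->L->F->refl->D->L'->B->R'->C->plug->B
Char 8 ('B'): step: R->1, L=2; B->plug->C->R->G->L->H->refl->G->L'->C->R'->A->plug->A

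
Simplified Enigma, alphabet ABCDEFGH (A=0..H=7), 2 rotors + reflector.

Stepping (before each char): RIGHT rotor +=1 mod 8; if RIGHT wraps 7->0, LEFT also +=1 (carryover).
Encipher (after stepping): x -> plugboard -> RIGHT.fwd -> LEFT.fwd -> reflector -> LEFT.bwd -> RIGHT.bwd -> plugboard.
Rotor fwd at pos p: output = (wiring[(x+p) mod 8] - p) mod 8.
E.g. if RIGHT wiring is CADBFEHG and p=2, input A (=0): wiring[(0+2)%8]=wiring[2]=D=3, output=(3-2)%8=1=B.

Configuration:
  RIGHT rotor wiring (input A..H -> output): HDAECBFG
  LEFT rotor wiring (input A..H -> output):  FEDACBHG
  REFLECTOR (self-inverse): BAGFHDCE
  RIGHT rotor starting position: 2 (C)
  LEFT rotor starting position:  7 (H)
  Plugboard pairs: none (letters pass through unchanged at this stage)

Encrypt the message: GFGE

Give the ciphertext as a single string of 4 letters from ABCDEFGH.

Char 1 ('G'): step: R->3, L=7; G->plug->G->R->A->L->H->refl->E->L'->D->R'->E->plug->E
Char 2 ('F'): step: R->4, L=7; F->plug->F->R->H->L->A->refl->B->L'->E->R'->G->plug->G
Char 3 ('G'): step: R->5, L=7; G->plug->G->R->H->L->A->refl->B->L'->E->R'->A->plug->A
Char 4 ('E'): step: R->6, L=7; E->plug->E->R->C->L->F->refl->D->L'->F->R'->D->plug->D

Answer: EGAD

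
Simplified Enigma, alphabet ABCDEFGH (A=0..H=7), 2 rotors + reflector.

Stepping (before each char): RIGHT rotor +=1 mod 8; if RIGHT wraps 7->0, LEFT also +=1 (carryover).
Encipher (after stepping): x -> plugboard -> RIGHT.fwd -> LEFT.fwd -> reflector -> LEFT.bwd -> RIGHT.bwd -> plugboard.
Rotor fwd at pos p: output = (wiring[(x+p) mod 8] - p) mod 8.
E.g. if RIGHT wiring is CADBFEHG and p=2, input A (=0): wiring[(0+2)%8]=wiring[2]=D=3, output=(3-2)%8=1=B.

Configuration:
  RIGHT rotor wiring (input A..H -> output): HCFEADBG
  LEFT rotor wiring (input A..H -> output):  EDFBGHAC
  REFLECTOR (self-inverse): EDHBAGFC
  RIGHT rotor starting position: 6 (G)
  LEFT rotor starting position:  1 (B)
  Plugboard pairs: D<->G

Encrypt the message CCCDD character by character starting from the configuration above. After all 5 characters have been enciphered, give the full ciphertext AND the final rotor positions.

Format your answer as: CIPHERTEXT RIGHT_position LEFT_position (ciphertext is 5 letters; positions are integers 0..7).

Answer: DBBBC 3 2

Derivation:
Char 1 ('C'): step: R->7, L=1; C->plug->C->R->D->L->F->refl->G->L'->E->R'->G->plug->D
Char 2 ('C'): step: R->0, L->2 (L advanced); C->plug->C->R->F->L->A->refl->E->L'->C->R'->B->plug->B
Char 3 ('C'): step: R->1, L=2; C->plug->C->R->D->L->F->refl->G->L'->E->R'->B->plug->B
Char 4 ('D'): step: R->2, L=2; D->plug->G->R->F->L->A->refl->E->L'->C->R'->B->plug->B
Char 5 ('D'): step: R->3, L=2; D->plug->G->R->H->L->B->refl->D->L'->A->R'->C->plug->C
Final: ciphertext=DBBBC, RIGHT=3, LEFT=2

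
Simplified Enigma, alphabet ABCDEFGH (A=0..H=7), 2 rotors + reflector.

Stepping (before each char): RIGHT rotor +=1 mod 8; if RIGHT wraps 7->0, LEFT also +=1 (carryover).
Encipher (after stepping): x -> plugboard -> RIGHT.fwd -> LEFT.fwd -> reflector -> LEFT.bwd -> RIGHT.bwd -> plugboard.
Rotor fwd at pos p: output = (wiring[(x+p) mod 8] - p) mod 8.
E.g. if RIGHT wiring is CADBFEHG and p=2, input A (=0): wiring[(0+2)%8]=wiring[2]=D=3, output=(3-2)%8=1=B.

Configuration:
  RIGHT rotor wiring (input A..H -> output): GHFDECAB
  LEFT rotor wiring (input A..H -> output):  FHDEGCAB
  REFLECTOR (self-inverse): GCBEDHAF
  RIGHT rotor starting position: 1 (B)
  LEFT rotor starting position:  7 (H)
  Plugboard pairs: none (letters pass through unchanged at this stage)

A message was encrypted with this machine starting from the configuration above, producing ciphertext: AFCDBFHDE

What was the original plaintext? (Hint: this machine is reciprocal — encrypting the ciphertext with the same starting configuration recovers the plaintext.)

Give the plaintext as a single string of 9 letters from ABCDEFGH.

Char 1 ('A'): step: R->2, L=7; A->plug->A->R->D->L->E->refl->D->L'->G->R'->E->plug->E
Char 2 ('F'): step: R->3, L=7; F->plug->F->R->D->L->E->refl->D->L'->G->R'->E->plug->E
Char 3 ('C'): step: R->4, L=7; C->plug->C->R->E->L->F->refl->H->L'->F->R'->D->plug->D
Char 4 ('D'): step: R->5, L=7; D->plug->D->R->B->L->G->refl->A->L'->C->R'->E->plug->E
Char 5 ('B'): step: R->6, L=7; B->plug->B->R->D->L->E->refl->D->L'->G->R'->G->plug->G
Char 6 ('F'): step: R->7, L=7; F->plug->F->R->F->L->H->refl->F->L'->E->R'->E->plug->E
Char 7 ('H'): step: R->0, L->0 (L advanced); H->plug->H->R->B->L->H->refl->F->L'->A->R'->G->plug->G
Char 8 ('D'): step: R->1, L=0; D->plug->D->R->D->L->E->refl->D->L'->C->R'->C->plug->C
Char 9 ('E'): step: R->2, L=0; E->plug->E->R->G->L->A->refl->G->L'->E->R'->G->plug->G

Answer: EEDEGEGCG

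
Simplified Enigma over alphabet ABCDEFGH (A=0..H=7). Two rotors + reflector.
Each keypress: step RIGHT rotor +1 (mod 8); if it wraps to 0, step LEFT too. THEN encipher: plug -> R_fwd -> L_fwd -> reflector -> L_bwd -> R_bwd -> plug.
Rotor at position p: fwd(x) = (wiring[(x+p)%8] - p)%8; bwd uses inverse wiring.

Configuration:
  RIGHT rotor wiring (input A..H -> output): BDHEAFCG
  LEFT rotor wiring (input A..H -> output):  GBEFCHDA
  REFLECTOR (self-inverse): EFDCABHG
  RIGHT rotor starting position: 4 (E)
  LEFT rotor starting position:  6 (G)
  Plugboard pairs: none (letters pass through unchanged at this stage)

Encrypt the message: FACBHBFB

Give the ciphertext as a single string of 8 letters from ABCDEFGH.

Answer: EDEECADA

Derivation:
Char 1 ('F'): step: R->5, L=6; F->plug->F->R->C->L->A->refl->E->L'->G->R'->E->plug->E
Char 2 ('A'): step: R->6, L=6; A->plug->A->R->E->L->G->refl->H->L'->F->R'->D->plug->D
Char 3 ('C'): step: R->7, L=6; C->plug->C->R->E->L->G->refl->H->L'->F->R'->E->plug->E
Char 4 ('B'): step: R->0, L->7 (L advanced); B->plug->B->R->D->L->F->refl->B->L'->A->R'->E->plug->E
Char 5 ('H'): step: R->1, L=7; H->plug->H->R->A->L->B->refl->F->L'->D->R'->C->plug->C
Char 6 ('B'): step: R->2, L=7; B->plug->B->R->C->L->C->refl->D->L'->F->R'->A->plug->A
Char 7 ('F'): step: R->3, L=7; F->plug->F->R->G->L->A->refl->E->L'->H->R'->D->plug->D
Char 8 ('B'): step: R->4, L=7; B->plug->B->R->B->L->H->refl->G->L'->E->R'->A->plug->A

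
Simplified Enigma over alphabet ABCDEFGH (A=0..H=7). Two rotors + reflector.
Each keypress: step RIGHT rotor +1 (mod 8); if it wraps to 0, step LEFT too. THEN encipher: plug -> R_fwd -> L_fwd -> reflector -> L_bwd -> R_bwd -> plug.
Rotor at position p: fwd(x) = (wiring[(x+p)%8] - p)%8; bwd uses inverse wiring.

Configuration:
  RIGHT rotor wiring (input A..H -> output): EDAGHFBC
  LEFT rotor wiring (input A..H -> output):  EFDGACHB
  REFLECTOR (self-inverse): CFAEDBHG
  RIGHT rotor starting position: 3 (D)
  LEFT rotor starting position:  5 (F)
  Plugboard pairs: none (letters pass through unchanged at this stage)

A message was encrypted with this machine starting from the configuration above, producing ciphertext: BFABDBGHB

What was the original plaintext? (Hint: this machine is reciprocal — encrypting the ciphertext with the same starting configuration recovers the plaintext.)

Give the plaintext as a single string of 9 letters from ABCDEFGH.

Answer: GCDAFGDDF

Derivation:
Char 1 ('B'): step: R->4, L=5; B->plug->B->R->B->L->C->refl->A->L'->E->R'->G->plug->G
Char 2 ('F'): step: R->5, L=5; F->plug->F->R->D->L->H->refl->G->L'->F->R'->C->plug->C
Char 3 ('A'): step: R->6, L=5; A->plug->A->R->D->L->H->refl->G->L'->F->R'->D->plug->D
Char 4 ('B'): step: R->7, L=5; B->plug->B->R->F->L->G->refl->H->L'->D->R'->A->plug->A
Char 5 ('D'): step: R->0, L->6 (L advanced); D->plug->D->R->G->L->C->refl->A->L'->F->R'->F->plug->F
Char 6 ('B'): step: R->1, L=6; B->plug->B->R->H->L->E->refl->D->L'->B->R'->G->plug->G
Char 7 ('G'): step: R->2, L=6; G->plug->G->R->C->L->G->refl->H->L'->D->R'->D->plug->D
Char 8 ('H'): step: R->3, L=6; H->plug->H->R->F->L->A->refl->C->L'->G->R'->D->plug->D
Char 9 ('B'): step: R->4, L=6; B->plug->B->R->B->L->D->refl->E->L'->H->R'->F->plug->F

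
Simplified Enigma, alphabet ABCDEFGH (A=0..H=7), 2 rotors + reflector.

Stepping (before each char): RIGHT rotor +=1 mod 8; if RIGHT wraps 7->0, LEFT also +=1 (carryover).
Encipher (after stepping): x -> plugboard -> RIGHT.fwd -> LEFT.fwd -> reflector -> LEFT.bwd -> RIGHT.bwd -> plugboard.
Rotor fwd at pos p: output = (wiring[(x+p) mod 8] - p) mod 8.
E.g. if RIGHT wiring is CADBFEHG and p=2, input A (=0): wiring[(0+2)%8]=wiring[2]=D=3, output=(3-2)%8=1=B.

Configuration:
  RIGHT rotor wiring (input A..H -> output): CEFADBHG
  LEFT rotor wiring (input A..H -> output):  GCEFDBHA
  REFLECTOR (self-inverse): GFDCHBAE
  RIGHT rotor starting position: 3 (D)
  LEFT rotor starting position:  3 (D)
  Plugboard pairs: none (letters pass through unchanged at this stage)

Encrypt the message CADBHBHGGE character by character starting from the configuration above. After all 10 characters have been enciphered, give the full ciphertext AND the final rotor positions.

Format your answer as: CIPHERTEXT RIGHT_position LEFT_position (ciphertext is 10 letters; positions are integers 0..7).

Char 1 ('C'): step: R->4, L=3; C->plug->C->R->D->L->E->refl->H->L'->G->R'->E->plug->E
Char 2 ('A'): step: R->5, L=3; A->plug->A->R->E->L->F->refl->B->L'->H->R'->E->plug->E
Char 3 ('D'): step: R->6, L=3; D->plug->D->R->G->L->H->refl->E->L'->D->R'->H->plug->H
Char 4 ('B'): step: R->7, L=3; B->plug->B->R->D->L->E->refl->H->L'->G->R'->D->plug->D
Char 5 ('H'): step: R->0, L->4 (L advanced); H->plug->H->R->G->L->A->refl->G->L'->F->R'->C->plug->C
Char 6 ('B'): step: R->1, L=4; B->plug->B->R->E->L->C->refl->D->L'->C->R'->D->plug->D
Char 7 ('H'): step: R->2, L=4; H->plug->H->R->C->L->D->refl->C->L'->E->R'->F->plug->F
Char 8 ('G'): step: R->3, L=4; G->plug->G->R->B->L->F->refl->B->L'->H->R'->F->plug->F
Char 9 ('G'): step: R->4, L=4; G->plug->G->R->B->L->F->refl->B->L'->H->R'->A->plug->A
Char 10 ('E'): step: R->5, L=4; E->plug->E->R->H->L->B->refl->F->L'->B->R'->C->plug->C
Final: ciphertext=EEHDCDFFAC, RIGHT=5, LEFT=4

Answer: EEHDCDFFAC 5 4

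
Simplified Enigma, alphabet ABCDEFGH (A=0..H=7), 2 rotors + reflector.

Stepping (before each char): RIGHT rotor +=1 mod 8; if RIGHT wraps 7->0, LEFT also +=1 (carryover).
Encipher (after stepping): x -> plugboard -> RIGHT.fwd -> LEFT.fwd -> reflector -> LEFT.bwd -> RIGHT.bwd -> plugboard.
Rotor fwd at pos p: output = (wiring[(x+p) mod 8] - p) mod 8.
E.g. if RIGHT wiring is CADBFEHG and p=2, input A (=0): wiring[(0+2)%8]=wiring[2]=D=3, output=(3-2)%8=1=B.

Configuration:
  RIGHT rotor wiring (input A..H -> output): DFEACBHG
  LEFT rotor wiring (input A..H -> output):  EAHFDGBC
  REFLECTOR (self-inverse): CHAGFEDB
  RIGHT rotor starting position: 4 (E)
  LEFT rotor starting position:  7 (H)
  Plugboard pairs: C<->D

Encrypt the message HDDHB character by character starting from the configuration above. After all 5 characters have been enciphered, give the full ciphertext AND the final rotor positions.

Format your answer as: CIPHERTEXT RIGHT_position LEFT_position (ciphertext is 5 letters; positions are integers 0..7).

Answer: DAGEE 1 0

Derivation:
Char 1 ('H'): step: R->5, L=7; H->plug->H->R->F->L->E->refl->F->L'->B->R'->C->plug->D
Char 2 ('D'): step: R->6, L=7; D->plug->C->R->F->L->E->refl->F->L'->B->R'->A->plug->A
Char 3 ('D'): step: R->7, L=7; D->plug->C->R->G->L->H->refl->B->L'->C->R'->G->plug->G
Char 4 ('H'): step: R->0, L->0 (L advanced); H->plug->H->R->G->L->B->refl->H->L'->C->R'->E->plug->E
Char 5 ('B'): step: R->1, L=0; B->plug->B->R->D->L->F->refl->E->L'->A->R'->E->plug->E
Final: ciphertext=DAGEE, RIGHT=1, LEFT=0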